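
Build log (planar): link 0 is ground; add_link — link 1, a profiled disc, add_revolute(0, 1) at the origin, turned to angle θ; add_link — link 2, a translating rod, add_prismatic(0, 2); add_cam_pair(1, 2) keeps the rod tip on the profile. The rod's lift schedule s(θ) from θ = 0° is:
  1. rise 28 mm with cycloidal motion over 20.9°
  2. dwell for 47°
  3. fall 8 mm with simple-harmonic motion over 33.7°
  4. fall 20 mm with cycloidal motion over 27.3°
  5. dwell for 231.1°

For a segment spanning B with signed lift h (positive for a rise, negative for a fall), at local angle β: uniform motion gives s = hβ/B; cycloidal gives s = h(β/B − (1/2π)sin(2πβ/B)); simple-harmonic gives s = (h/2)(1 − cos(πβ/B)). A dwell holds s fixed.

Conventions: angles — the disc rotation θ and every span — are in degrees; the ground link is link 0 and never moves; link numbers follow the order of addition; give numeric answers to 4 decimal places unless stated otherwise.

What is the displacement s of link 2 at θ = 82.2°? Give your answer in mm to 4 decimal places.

seg 1 [0°–20.9°] cycloidal, h=28: full span → s += 28 → s = 28.0000
seg 2 [20.9°–67.9°] dwell: s stays 28.0000
seg 3 [67.9°–101.6°] simple-harmonic, h=-8: θ=82.2° here. β=14.3, B=33.7. -8/2·(1 − cos(π·0.4243)) = -3.0581 → s = 24.9419

24.9419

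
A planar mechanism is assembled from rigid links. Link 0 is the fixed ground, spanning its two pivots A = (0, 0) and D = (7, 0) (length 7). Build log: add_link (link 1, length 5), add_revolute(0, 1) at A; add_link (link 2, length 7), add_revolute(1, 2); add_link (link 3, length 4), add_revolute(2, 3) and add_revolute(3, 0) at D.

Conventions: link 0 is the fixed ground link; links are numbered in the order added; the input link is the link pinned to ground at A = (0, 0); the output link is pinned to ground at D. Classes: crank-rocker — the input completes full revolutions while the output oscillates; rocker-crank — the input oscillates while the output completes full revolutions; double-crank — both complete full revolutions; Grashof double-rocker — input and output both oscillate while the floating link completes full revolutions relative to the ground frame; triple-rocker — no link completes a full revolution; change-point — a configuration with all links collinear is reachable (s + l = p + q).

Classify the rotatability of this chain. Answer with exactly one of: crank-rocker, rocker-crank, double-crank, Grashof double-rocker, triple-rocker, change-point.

lengths: ground=7, input=5, coupler=7, output=4
sorted: s=4 (shortest), l=7 (longest), p+q=12
s + l = 11 vs p + q = 12
s + l < p + q (Grashof) with shortest = output link → rocker-crank

rocker-crank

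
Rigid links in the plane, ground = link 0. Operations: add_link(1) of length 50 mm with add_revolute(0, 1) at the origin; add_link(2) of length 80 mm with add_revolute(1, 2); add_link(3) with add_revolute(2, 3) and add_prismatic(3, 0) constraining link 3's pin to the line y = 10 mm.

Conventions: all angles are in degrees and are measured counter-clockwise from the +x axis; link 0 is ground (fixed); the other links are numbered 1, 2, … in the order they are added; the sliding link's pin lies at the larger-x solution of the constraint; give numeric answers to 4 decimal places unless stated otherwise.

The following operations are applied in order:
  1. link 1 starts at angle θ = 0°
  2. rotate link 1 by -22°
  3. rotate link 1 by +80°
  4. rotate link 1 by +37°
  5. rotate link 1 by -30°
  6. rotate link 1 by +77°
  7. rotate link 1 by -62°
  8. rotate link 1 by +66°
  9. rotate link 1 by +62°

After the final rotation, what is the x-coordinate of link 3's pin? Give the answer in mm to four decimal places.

geometry: r = 50 mm, L = 80 mm, e = 10 mm; θ starts at 0°
rotate link 1 by -22°: θ ← 0° -22° = -22°
rotate link 1 by +80°: θ ← -22° +80° = 58°
rotate link 1 by +37°: θ ← 58° +37° = 95°
rotate link 1 by -30°: θ ← 95° -30° = 65°
rotate link 1 by +77°: θ ← 65° +77° = 142°
rotate link 1 by -62°: θ ← 142° -62° = 80°
rotate link 1 by +66°: θ ← 80° +66° = 146°
rotate link 1 by +62°: θ ← 146° +62° = 208°
crank pin P = (r cos θ, r sin θ) = (-44.147380, -23.473578)
h = r sin θ − e = -23.473578 − 10 = -33.473578
x = r cos θ + √(L² − h²) = -44.147380 + 72.660303 = 28.512923

28.5129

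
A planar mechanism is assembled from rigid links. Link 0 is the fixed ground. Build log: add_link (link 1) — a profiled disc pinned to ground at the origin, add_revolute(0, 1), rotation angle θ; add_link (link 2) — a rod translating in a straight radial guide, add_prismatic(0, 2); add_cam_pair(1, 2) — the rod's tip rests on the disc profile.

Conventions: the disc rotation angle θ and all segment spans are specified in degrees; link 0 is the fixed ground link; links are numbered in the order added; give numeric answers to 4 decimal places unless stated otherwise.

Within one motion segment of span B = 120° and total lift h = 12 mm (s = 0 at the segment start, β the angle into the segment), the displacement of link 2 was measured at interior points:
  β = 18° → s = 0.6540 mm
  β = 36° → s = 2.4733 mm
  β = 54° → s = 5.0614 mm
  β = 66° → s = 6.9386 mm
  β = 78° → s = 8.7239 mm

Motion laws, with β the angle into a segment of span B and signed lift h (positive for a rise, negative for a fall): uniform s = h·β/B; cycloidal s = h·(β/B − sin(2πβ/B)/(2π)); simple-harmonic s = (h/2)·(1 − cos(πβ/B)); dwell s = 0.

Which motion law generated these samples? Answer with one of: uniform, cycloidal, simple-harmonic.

candidates at β/B = r: uniform s = h·r (linear in β); cycloidal s = h·(r − sin(2πr)/(2π)); simple-harmonic s = (h/2)(1 − cos(πr))
β=18°: printed 0.6540 | uniform 1.8000, cycloidal 0.2549, simple-harmonic 0.6540
β=36°: printed 2.4733 | uniform 3.6000, cycloidal 1.7836, simple-harmonic 2.4733
β=54°: printed 5.0614 | uniform 5.4000, cycloidal 4.8098, simple-harmonic 5.0614
β=66°: printed 6.9386 | uniform 6.6000, cycloidal 7.1902, simple-harmonic 6.9386
β=78°: printed 8.7239 | uniform 7.8000, cycloidal 9.3451, simple-harmonic 8.7239
only one law matches every sample → simple-harmonic

simple-harmonic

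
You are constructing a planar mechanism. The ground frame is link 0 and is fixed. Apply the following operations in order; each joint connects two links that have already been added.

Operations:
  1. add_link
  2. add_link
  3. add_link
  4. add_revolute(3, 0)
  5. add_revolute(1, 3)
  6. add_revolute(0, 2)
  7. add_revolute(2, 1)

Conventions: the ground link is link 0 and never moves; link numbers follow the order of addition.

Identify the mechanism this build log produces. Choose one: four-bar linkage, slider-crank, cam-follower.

links: 4 (incl. ground); joints: 4 revolute, 0 prismatic, 0 higher (cam) pair, forming one closed loop
4 links in a single 4R loop → four-bar linkage

four-bar linkage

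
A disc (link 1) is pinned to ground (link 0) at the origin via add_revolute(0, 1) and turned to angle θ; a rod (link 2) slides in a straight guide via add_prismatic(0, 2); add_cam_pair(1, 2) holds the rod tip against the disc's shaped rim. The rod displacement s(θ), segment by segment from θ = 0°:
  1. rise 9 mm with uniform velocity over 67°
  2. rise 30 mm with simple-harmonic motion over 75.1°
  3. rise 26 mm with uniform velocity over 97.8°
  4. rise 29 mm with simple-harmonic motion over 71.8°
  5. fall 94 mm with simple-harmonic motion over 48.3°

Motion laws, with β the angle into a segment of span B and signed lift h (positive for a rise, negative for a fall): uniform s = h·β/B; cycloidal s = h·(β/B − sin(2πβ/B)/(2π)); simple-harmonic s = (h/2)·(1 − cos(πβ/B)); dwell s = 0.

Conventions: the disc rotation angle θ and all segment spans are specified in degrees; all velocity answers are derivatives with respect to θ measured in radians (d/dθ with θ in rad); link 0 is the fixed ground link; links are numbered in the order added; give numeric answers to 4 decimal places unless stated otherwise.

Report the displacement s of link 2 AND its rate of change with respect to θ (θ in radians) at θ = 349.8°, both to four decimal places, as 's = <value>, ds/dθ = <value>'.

segment 1 (0° to 67°, uniform, h = 9) is passed completely: s = 0.0000 + (9) = 9.0000
segment 2 (67° to 142.1°, simple-harmonic, h = 30) is passed completely: s = 9.0000 + (30) = 39.0000
segment 3 (142.1° to 239.9°, uniform, h = 26) is passed completely: s = 39.0000 + (26) = 65.0000
segment 4 (239.9° to 311.7°, simple-harmonic, h = 29) is passed completely: s = 65.0000 + (29) = 94.0000
θ = 349.8° falls in segment 5 (311.7° to 360°, simple-harmonic, h = -94): β = 349.8 − 311.7 = 38.1°, B = 48.3°; Δs = -94/2·(1 − cos(π·0.7888)) = -84.0302; s = 94.0000 − 84.0302 = 9.9698
velocity in seg [311.7°–360°] (simple-harmonic), θ in radians: β = 38.1° = 0.6650 rad, B = 48.3° = 0.8430 rad; ds/dθ = (πh/(2B)) sin(πβ/B) = (π·(-94)/(2·0.8430)) sin(π·0.7888) = -107.866280 mm/rad

s = 9.9698, ds/dθ = -107.8663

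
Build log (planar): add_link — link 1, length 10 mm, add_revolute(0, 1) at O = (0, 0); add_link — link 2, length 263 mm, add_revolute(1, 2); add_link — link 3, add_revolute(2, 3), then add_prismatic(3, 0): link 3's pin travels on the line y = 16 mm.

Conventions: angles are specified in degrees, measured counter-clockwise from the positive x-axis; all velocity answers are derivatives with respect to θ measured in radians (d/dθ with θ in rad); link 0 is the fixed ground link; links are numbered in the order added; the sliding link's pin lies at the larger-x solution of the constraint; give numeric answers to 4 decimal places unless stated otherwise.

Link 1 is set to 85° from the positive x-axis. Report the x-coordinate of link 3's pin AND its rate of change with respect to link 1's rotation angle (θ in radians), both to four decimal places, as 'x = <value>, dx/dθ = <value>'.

geometry: r = 10 mm, L = 263 mm, e = 16 mm
crank pin P = (r cos θ, r sin θ) = (0.871557, 9.961947)
h = r sin θ − e = 9.961947 − 16 = -6.038053
x = r cos θ + √(L² − h²) = 0.871557 + 262.930679 = 263.802236
dx/dθ = −r sin θ − h·r cos θ/√(L² − h²) (θ in radians; h = -6.038053) = -9.941932

x = 263.8022, dx/dθ = -9.9419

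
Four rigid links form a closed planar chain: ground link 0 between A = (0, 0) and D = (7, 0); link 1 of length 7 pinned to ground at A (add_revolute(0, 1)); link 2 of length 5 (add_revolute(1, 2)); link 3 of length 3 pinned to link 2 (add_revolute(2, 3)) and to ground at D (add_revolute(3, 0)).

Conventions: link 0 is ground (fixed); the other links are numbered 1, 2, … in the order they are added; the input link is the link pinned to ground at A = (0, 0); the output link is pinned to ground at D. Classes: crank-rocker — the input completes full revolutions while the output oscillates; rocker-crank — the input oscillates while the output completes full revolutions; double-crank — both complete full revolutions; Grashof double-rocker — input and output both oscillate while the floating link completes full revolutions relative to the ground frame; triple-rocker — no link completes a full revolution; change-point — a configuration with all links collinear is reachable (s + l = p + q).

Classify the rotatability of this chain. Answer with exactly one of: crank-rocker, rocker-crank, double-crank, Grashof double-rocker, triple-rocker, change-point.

lengths: ground=7, input=7, coupler=5, output=3
sorted: s=3 (shortest), l=7 (longest), p+q=12
s + l = 10 vs p + q = 12
s + l < p + q (Grashof) with shortest = output link → rocker-crank

rocker-crank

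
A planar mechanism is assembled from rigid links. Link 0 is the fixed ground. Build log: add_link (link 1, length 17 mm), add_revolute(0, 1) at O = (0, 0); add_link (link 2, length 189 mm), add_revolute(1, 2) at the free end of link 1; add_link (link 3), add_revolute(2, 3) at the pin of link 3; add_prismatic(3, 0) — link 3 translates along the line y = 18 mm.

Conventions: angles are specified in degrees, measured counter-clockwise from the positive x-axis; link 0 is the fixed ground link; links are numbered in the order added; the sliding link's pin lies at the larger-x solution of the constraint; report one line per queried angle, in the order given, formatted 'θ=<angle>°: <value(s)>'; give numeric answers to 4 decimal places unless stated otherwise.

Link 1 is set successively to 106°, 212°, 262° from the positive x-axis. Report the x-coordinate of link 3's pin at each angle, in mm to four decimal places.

geometry: r = 17 mm, L = 189 mm, e = 18 mm
θ=106°: crank pin P = (r cos θ, r sin θ) = (-4.685835, 16.341449)
θ=106°: h = r sin θ − e = 16.341449 − 18 = -1.658551
θ=106°: x = r cos θ + √(L² − h²) = -4.685835 + 188.992723 = 184.306888
θ=212°: crank pin P = (r cos θ, r sin θ) = (-14.416818, -9.008627)
θ=212°: h = r sin θ − e = -9.008627 − 18 = -27.008627
θ=212°: x = r cos θ + √(L² − h²) = -14.416818 + 187.060242 = 172.643424
θ=262°: crank pin P = (r cos θ, r sin θ) = (-2.365943, -16.834557)
θ=262°: h = r sin θ − e = -16.834557 − 18 = -34.834557
θ=262°: x = r cos θ + √(L² − h²) = -2.365943 + 185.762089 = 183.396146

θ=106°: 184.3069
θ=212°: 172.6434
θ=262°: 183.3961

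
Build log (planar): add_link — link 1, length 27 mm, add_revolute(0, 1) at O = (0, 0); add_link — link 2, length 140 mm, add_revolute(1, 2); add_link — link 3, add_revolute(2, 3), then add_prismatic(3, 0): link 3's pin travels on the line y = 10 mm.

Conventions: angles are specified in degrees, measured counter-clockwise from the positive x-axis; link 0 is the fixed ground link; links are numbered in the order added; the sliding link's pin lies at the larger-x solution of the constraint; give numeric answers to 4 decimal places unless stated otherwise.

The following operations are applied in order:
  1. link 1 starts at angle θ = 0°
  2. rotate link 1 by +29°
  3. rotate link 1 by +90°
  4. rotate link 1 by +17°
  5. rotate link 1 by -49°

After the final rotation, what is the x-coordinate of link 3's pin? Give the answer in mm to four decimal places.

geometry: r = 27 mm, L = 140 mm, e = 10 mm; θ starts at 0°
rotate link 1 by +29°: θ ← 0° +29° = 29°
rotate link 1 by +90°: θ ← 29° +90° = 119°
rotate link 1 by +17°: θ ← 119° +17° = 136°
rotate link 1 by -49°: θ ← 136° -49° = 87°
crank pin P = (r cos θ, r sin θ) = (1.413071, 26.962997)
h = r sin θ − e = 26.962997 − 10 = 16.962997
x = r cos θ + √(L² − h²) = 1.413071 + 138.968546 = 140.381617

140.3816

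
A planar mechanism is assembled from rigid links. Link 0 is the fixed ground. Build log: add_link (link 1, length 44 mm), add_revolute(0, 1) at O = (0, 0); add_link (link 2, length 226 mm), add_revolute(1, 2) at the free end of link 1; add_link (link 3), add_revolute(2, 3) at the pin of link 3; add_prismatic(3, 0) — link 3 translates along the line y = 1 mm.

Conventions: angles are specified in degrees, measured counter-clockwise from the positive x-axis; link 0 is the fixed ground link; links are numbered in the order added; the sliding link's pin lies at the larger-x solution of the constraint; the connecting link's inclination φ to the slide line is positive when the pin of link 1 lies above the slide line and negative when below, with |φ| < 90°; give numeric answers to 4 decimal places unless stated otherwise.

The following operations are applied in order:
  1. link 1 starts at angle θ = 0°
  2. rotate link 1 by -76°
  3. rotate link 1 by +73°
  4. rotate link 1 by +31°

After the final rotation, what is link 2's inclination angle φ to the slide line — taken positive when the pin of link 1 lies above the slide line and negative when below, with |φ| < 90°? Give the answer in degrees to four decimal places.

geometry: r = 44 mm, L = 226 mm, e = 1 mm; θ starts at 0°
rotate link 1 by -76°: θ ← 0° -76° = -76°
rotate link 1 by +73°: θ ← -76° +73° = -3°
rotate link 1 by +31°: θ ← -3° +31° = 28°
h = r sin θ − e = 20.656749 − 1 = 19.656749
sin φ = h / L = 19.656749 / 226 = 0.08697676
φ = arcsin(0.08697676) = 4.989706°

4.9897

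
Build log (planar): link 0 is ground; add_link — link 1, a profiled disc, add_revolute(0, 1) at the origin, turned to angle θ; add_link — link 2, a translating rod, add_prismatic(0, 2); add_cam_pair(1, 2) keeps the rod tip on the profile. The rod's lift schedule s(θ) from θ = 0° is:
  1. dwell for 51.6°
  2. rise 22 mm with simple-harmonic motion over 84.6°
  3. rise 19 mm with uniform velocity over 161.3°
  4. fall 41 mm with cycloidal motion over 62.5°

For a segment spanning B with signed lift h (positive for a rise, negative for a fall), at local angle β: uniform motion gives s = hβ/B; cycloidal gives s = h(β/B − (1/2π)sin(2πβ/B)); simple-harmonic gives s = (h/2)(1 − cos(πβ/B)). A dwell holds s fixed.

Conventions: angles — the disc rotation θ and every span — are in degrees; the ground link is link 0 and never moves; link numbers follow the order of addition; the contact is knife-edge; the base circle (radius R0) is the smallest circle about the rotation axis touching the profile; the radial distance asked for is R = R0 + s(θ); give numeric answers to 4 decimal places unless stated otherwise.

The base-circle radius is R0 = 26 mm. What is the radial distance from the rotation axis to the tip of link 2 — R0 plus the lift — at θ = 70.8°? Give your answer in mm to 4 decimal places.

seg 1 [0°–51.6°] dwell: s stays 0.0000
seg 2 [51.6°–136.2°] simple-harmonic, h=22: θ=70.8° here. β=19.2, B=84.6. 22/2·(1 − cos(π·0.2270)) = 2.6795 → s = 2.6795
R = R0 + s = 26 + 2.6795 = 28.6795

28.6795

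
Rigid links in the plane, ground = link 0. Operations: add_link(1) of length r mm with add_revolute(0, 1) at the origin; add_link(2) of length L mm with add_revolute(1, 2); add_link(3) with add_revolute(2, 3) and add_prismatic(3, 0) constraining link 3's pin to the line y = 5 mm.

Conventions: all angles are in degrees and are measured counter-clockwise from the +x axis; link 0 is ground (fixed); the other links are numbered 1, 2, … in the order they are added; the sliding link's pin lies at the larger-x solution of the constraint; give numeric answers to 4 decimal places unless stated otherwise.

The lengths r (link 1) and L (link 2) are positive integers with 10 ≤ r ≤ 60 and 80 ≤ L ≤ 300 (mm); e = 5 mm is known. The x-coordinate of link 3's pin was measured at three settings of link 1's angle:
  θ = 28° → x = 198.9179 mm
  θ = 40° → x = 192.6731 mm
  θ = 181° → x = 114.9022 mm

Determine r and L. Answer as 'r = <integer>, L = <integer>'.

constraint per measurement: (x − r cos θ)² + (r sin θ − e)² = L²
subtracting the θ₁ and θ₂ equations cancels the r² and L² terms:
r = (x₁² − x₂²) / (2[(x₁cos θ₁ + e sin θ₁) − (x₂cos θ₂ + e sin θ₂)]) = 44.9998 → r = 45
L² = (x₁ − r cos θ₁)² + (r sin θ₁ − e)² = 25600.0014 → L = 160.0000 → L = 160
check at θ₃=181°: x = 114.9022 (printed 114.9022) ✓

r = 45, L = 160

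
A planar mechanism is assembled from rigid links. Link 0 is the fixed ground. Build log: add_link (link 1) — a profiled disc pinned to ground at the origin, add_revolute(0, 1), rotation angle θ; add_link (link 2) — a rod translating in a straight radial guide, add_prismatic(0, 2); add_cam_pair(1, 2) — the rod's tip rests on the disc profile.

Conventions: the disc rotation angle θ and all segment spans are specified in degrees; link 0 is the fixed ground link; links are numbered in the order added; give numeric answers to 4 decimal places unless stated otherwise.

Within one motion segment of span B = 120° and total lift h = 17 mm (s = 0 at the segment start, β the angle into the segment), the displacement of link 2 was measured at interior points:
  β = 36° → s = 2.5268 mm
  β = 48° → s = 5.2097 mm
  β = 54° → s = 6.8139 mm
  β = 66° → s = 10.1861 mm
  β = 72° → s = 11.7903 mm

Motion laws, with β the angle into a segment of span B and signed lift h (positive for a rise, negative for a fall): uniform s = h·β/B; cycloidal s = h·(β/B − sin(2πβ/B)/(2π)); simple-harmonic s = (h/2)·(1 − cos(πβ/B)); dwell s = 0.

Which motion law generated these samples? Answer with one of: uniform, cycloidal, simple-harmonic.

candidates at β/B = r: uniform s = h·r (linear in β); cycloidal s = h·(r − sin(2πr)/(2π)); simple-harmonic s = (h/2)(1 − cos(πr))
β=36°: printed 2.5268 | uniform 5.1000, cycloidal 2.5268, simple-harmonic 3.5038
β=48°: printed 5.2097 | uniform 6.8000, cycloidal 5.2097, simple-harmonic 5.8734
β=54°: printed 6.8139 | uniform 7.6500, cycloidal 6.8139, simple-harmonic 7.1703
β=66°: printed 10.1861 | uniform 9.3500, cycloidal 10.1861, simple-harmonic 9.8297
β=72°: printed 11.7903 | uniform 10.2000, cycloidal 11.7903, simple-harmonic 11.1266
only one law matches every sample → cycloidal

cycloidal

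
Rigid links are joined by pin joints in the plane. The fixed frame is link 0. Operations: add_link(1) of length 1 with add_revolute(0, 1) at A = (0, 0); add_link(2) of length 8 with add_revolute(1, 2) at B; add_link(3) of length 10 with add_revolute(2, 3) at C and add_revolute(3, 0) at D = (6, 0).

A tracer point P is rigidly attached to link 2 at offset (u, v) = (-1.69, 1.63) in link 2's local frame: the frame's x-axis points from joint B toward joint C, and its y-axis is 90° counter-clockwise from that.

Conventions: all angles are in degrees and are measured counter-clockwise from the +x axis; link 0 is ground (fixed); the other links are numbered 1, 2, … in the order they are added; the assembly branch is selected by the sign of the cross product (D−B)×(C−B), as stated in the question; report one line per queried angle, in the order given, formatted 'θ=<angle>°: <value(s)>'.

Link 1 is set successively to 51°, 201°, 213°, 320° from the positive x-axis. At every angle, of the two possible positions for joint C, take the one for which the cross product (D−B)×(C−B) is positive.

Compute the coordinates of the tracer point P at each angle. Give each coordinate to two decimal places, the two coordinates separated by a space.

A=(0,0), D=(6.00,0)
θ=51°: B = A + 1.00·(cos51°, sin51°) = (0.6293, 0.7771)
θ=51°: |BD| = 5.4266
θ=51°: circle(B,8.00) ∩ circle(D,10.00): a=-0.6037, h=7.9772
θ=51°:   candidates: C₊=(1.1743,8.7586) cross=43.289; C₋=(-1.1105,-7.0314) cross=-43.289
θ=51°:   branch + wants cross > 0 → take C=(1.1743,8.7586) (cross=43.289)
θ=51°: ex = (C−B)/|BC| = (0.0681,0.9977); ey = (-0.9977,0.0681)
θ=51°: P = B + -1.69·ex + 1.63·ey = (-1.1120,-0.7979)
θ=201°: B = A + 1.00·(cos201°, sin201°) = (-0.9336, -0.3584)
θ=201°: |BD| = 6.9428
θ=201°: circle(B,8.00) ∩ circle(D,10.00): a=0.8788, h=7.9516
θ=201°:   candidates: C₊=(-0.4664,7.6280) cross=55.207; C₋=(0.3545,-8.2540) cross=-55.207
θ=201°:   branch + wants cross > 0 → take C=(-0.4664,7.6280) (cross=55.207)
θ=201°: ex = (C−B)/|BC| = (0.0584,0.9983); ey = (-0.9983,0.0584)
θ=201°: P = B + -1.69·ex + 1.63·ey = (-2.6595,-1.9503)
θ=213°: B = A + 1.00·(cos213°, sin213°) = (-0.8387, -0.5446)
θ=213°: |BD| = 6.8603
θ=213°: circle(B,8.00) ∩ circle(D,10.00): a=0.8064, h=7.9593
θ=213°:   candidates: C₊=(-0.6667,7.4535) cross=54.603; C₋=(0.5970,-8.4148) cross=-54.603
θ=213°:   branch + wants cross > 0 → take C=(-0.6667,7.4535) (cross=54.603)
θ=213°: ex = (C−B)/|BC| = (0.0215,0.9998); ey = (-0.9998,0.0215)
θ=213°: P = B + -1.69·ex + 1.63·ey = (-2.5046,-2.1992)
θ=320°: B = A + 1.00·(cos320°, sin320°) = (0.7660, -0.6428)
θ=320°: |BD| = 5.2733
θ=320°: circle(B,8.00) ∩ circle(D,10.00): a=-0.7768, h=7.9622
θ=320°:   candidates: C₊=(-0.9755,7.1653) cross=41.987; C₋=(0.9656,-8.6403) cross=-41.987
θ=320°:   branch + wants cross > 0 → take C=(-0.9755,7.1653) (cross=41.987)
θ=320°: ex = (C−B)/|BC| = (-0.2177,0.9760); ey = (-0.9760,-0.2177)
θ=320°: P = B + -1.69·ex + 1.63·ey = (-0.4570,-2.6471)

θ=51°: -1.11 -0.80
θ=201°: -2.66 -1.95
θ=213°: -2.50 -2.20
θ=320°: -0.46 -2.65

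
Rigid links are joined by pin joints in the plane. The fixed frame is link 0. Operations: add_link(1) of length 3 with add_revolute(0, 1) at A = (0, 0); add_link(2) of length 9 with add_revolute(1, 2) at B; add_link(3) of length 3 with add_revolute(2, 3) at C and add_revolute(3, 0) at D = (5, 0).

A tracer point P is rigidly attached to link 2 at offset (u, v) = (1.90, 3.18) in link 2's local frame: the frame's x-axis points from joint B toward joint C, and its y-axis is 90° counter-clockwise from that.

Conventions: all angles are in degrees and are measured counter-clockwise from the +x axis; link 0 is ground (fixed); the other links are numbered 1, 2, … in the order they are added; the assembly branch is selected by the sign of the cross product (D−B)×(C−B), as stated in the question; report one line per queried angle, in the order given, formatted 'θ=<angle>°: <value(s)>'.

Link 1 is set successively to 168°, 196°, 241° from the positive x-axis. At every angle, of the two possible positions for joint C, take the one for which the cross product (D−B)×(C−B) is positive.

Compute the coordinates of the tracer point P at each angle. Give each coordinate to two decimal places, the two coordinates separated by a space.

A=(0,0), D=(5.00,0)
θ=168°: B = A + 3.00·(cos168°, sin168°) = (-2.9344, 0.6237)
θ=168°: |BD| = 7.9589
θ=168°: circle(B,9.00) ∩ circle(D,3.00): a=8.5027, h=2.9503
θ=168°:   candidates: C₊=(5.7733,2.8986) cross=23.481; C₋=(5.3109,-2.9838) cross=-23.481
θ=168°:   branch + wants cross > 0 → take C=(5.7733,2.8986) (cross=23.481)
θ=168°: ex = (C−B)/|BC| = (0.9675,0.2528); ey = (-0.2528,0.9675)
θ=168°: P = B + 1.90·ex + 3.18·ey = (-1.8999,4.1807)
θ=196°: B = A + 3.00·(cos196°, sin196°) = (-2.8838, -0.8269)
θ=196°: |BD| = 7.9270
θ=196°: circle(B,9.00) ∩ circle(D,3.00): a=8.5049, h=2.9438
θ=196°:   candidates: C₊=(5.2677,2.9880) cross=23.336; C₋=(5.8818,-2.8675) cross=-23.336
θ=196°:   branch + wants cross > 0 → take C=(5.2677,2.9880) (cross=23.336)
θ=196°: ex = (C−B)/|BC| = (0.9057,0.4239); ey = (-0.4239,0.9057)
θ=196°: P = B + 1.90·ex + 3.18·ey = (-2.5109,2.8586)
θ=241°: B = A + 3.00·(cos241°, sin241°) = (-1.4544, -2.6239)
θ=241°: |BD| = 6.9674
θ=241°: circle(B,9.00) ∩ circle(D,3.00): a=8.6506, h=2.4833
θ=241°:   candidates: C₊=(5.6241,2.9344) cross=17.302; C₋=(7.4945,-1.6666) cross=-17.302
θ=241°:   branch + wants cross > 0 → take C=(5.6241,2.9344) (cross=17.302)
θ=241°: ex = (C−B)/|BC| = (0.7865,0.6176); ey = (-0.6176,0.7865)
θ=241°: P = B + 1.90·ex + 3.18·ey = (-1.9240,1.0506)

θ=168°: -1.90 4.18
θ=196°: -2.51 2.86
θ=241°: -1.92 1.05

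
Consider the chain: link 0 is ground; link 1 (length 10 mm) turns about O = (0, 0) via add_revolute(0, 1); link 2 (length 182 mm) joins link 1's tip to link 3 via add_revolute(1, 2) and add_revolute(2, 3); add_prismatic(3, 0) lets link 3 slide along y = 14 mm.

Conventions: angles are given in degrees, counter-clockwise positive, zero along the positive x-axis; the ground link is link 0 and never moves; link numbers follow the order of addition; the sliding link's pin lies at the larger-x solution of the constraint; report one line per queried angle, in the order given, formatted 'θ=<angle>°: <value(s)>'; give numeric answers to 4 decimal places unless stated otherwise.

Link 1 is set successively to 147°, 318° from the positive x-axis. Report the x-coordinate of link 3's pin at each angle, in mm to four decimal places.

geometry: r = 10 mm, L = 182 mm, e = 14 mm
θ=147°: crank pin P = (r cos θ, r sin θ) = (-8.386706, 5.446390)
θ=147°: h = r sin θ − e = 5.446390 − 14 = -8.553610
θ=147°: x = r cos θ + √(L² − h²) = -8.386706 + 181.798888 = 173.412183
θ=318°: crank pin P = (r cos θ, r sin θ) = (7.431448, -6.691306)
θ=318°: h = r sin θ − e = -6.691306 − 14 = -20.691306
θ=318°: x = r cos θ + √(L² − h²) = 7.431448 + 180.819993 = 188.251441

θ=147°: 173.4122
θ=318°: 188.2514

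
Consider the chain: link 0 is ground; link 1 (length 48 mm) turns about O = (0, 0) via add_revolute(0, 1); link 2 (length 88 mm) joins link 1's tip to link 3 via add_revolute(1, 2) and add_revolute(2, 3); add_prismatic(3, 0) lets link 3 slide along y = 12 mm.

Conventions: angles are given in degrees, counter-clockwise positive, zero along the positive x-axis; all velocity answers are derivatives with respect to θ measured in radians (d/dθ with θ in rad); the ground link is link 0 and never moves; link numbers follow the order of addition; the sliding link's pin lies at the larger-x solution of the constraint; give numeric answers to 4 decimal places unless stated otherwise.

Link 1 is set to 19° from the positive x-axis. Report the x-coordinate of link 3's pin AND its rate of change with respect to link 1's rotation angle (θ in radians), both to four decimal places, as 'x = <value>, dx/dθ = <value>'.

geometry: r = 48 mm, L = 88 mm, e = 12 mm
crank pin P = (r cos θ, r sin θ) = (45.384892, 15.627271)
h = r sin θ − e = 15.627271 − 12 = 3.627271
x = r cos θ + √(L² − h²) = 45.384892 + 87.925212 = 133.310104
dx/dθ = −r sin θ − h·r cos θ/√(L² − h²) (θ in radians; h = 3.627271) = -17.499582

x = 133.3101, dx/dθ = -17.4996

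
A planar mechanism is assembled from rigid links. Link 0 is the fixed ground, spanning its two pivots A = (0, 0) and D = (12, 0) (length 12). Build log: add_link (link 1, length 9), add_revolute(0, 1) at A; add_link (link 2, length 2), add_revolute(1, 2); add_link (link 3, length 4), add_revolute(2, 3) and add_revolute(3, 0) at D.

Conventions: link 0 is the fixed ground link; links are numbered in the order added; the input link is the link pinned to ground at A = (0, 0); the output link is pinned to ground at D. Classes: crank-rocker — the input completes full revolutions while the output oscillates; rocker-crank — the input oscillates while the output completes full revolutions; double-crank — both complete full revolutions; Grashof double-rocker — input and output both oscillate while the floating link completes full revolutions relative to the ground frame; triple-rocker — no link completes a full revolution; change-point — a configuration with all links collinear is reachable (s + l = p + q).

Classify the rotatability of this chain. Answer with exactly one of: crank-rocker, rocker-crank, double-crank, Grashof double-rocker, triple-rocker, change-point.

lengths: ground=12, input=9, coupler=2, output=4
sorted: s=2 (shortest), l=12 (longest), p+q=13
s + l = 14 vs p + q = 13
s + l > p + q → non-Grashof → no link fully rotates → triple-rocker

triple-rocker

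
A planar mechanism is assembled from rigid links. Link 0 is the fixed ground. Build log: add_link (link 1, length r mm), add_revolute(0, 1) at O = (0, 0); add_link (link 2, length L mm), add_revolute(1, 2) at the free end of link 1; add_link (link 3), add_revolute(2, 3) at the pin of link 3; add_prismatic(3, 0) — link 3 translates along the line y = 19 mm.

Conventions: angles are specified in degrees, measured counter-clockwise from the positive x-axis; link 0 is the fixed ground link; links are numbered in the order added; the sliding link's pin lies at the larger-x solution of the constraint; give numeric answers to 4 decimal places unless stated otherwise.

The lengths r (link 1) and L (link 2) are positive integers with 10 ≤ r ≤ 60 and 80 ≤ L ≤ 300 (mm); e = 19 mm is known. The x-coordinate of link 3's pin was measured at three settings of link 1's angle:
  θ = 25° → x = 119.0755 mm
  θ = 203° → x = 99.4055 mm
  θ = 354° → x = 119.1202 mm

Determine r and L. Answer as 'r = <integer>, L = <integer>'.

constraint per measurement: (x − r cos θ)² + (r sin θ − e)² = L²
subtracting the θ₁ and θ₂ equations cancels the r² and L² terms:
r = (x₁² − x₂²) / (2[(x₁cos θ₁ + e sin θ₁) − (x₂cos θ₂ + e sin θ₂)]) = 10.0000 → r = 10
L² = (x₁ − r cos θ₁)² + (r sin θ₁ − e)² = 12320.9987 → L = 111.0000 → L = 111
check at θ₃=354°: x = 119.1202 (printed 119.1202) ✓

r = 10, L = 111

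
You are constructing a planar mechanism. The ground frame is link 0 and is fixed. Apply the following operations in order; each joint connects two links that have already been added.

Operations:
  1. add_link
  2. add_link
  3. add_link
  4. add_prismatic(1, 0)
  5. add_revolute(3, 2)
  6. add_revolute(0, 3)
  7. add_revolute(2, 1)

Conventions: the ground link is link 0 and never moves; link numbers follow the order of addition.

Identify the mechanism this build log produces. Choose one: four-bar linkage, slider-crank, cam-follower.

links: 4 (incl. ground); joints: 3 revolute, 1 prismatic, 0 higher (cam) pair, forming one closed loop
4 links, 3 revolutes + 1 prismatic in one loop → slider-crank

slider-crank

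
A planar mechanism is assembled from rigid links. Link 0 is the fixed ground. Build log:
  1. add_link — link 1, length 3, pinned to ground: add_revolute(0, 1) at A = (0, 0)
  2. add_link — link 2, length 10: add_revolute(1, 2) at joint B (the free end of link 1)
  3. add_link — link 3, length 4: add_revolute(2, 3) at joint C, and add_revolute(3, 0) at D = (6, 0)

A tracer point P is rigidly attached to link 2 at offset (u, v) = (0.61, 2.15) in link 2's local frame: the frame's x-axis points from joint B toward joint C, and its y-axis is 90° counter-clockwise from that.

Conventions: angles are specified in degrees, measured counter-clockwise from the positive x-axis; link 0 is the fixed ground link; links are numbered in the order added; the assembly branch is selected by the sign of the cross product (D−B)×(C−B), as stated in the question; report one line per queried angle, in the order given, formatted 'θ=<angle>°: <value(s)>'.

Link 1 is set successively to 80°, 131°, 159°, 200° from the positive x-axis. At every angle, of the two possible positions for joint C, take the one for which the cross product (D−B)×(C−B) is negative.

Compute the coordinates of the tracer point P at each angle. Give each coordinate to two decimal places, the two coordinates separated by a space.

A=(0,0), D=(6.00,0)
θ=80°: B = A + 3.00·(cos80°, sin80°) = (0.5209, 2.9544)
θ=80°: |BD| = 6.2248
θ=80°: circle(B,10.00) ∩ circle(D,4.00): a=9.8596, h=1.6699
θ=80°:   candidates: C₊=(9.9918,-0.2552) cross=10.395; C₋=(8.4067,-3.1950) cross=-10.395
θ=80°:   branch - wants cross < 0 → take C=(8.4067,-3.1950) (cross=-10.395)
θ=80°: ex = (C−B)/|BC| = (0.7886,-0.6149); ey = (0.6149,0.7886)
θ=80°: P = B + 0.61·ex + 2.15·ey = (2.3241,4.2747)
θ=131°: B = A + 3.00·(cos131°, sin131°) = (-1.9682, 2.2641)
θ=131°: |BD| = 8.2836
θ=131°: circle(B,10.00) ∩ circle(D,4.00): a=9.2121, h=3.8908
θ=131°:   candidates: C₊=(7.9565,3.4888) cross=32.229; C₋=(5.8297,-3.9964) cross=-32.229
θ=131°:   branch - wants cross < 0 → take C=(5.8297,-3.9964) (cross=-32.229)
θ=131°: ex = (C−B)/|BC| = (0.7798,-0.6260); ey = (0.6260,0.7798)
θ=131°: P = B + 0.61·ex + 2.15·ey = (-0.1465,3.5588)
θ=159°: B = A + 3.00·(cos159°, sin159°) = (-2.8007, 1.0751)
θ=159°: |BD| = 8.8662
θ=159°: circle(B,10.00) ∩ circle(D,4.00): a=9.1702, h=3.9884
θ=159°:   candidates: C₊=(6.7854,3.9221) cross=35.362; C₋=(5.8181,-3.9959) cross=-35.362
θ=159°:   branch - wants cross < 0 → take C=(5.8181,-3.9959) (cross=-35.362)
θ=159°: ex = (C−B)/|BC| = (0.8619,-0.5071); ey = (0.5071,0.8619)
θ=159°: P = B + 0.61·ex + 2.15·ey = (-1.1847,2.6188)
θ=200°: B = A + 3.00·(cos200°, sin200°) = (-2.8191, -1.0261)
θ=200°: |BD| = 8.8786
θ=200°: circle(B,10.00) ∩ circle(D,4.00): a=9.1698, h=3.9894
θ=200°:   candidates: C₊=(5.8282,3.9963) cross=35.420; C₋=(6.7503,-3.9290) cross=-35.420
θ=200°:   branch - wants cross < 0 → take C=(6.7503,-3.9290) (cross=-35.420)
θ=200°: ex = (C−B)/|BC| = (0.9569,-0.2903); ey = (0.2903,0.9569)
θ=200°: P = B + 0.61·ex + 2.15·ey = (-1.6112,0.8543)

θ=80°: 2.32 4.27
θ=131°: -0.15 3.56
θ=159°: -1.18 2.62
θ=200°: -1.61 0.85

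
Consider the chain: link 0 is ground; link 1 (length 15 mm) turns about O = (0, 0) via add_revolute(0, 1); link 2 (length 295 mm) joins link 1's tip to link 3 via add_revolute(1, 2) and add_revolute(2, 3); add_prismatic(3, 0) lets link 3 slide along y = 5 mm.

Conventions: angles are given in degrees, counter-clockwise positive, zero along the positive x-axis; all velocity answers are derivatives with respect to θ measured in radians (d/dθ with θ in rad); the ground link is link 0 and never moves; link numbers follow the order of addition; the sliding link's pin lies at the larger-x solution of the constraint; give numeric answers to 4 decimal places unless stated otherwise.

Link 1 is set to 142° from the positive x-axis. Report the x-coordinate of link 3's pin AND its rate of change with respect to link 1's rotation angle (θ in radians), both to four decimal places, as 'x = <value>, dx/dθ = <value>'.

geometry: r = 15 mm, L = 295 mm, e = 5 mm
crank pin P = (r cos θ, r sin θ) = (-11.820161, 9.234922)
h = r sin θ − e = 9.234922 − 5 = 4.234922
x = r cos θ + √(L² − h²) = -11.820161 + 294.969601 = 283.149440
dx/dθ = −r sin θ − h·r cos θ/√(L² − h²) (θ in radians; h = 4.234922) = -9.065218

x = 283.1494, dx/dθ = -9.0652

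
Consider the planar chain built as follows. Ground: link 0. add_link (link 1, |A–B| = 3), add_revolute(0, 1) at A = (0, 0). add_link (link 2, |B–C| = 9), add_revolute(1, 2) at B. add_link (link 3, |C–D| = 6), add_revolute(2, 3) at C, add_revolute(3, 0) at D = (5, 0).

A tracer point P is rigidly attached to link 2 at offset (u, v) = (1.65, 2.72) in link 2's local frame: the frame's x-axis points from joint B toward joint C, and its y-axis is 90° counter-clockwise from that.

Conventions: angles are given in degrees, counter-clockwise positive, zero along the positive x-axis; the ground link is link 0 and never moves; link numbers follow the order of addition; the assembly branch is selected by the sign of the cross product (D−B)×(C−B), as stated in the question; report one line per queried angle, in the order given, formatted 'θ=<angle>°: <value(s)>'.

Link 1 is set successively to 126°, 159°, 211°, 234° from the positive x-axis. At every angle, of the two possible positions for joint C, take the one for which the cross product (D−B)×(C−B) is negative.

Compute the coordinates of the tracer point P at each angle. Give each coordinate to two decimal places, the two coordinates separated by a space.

A=(0,0), D=(5.00,0)
θ=126°: B = A + 3.00·(cos126°, sin126°) = (-1.7634, 2.4271)
θ=126°: |BD| = 7.1856
θ=126°: circle(B,9.00) ∩ circle(D,6.00): a=6.7241, h=5.9822
θ=126°:   candidates: C₊=(6.5861,5.7866) cross=42.986; C₋=(2.5450,-5.4747) cross=-42.986
θ=126°:   branch - wants cross < 0 → take C=(2.5450,-5.4747) (cross=-42.986)
θ=126°: ex = (C−B)/|BC| = (0.4787,-0.8780); ey = (0.8780,0.4787)
θ=126°: P = B + 1.65·ex + 2.72·ey = (1.4146,2.2805)
θ=159°: B = A + 3.00·(cos159°, sin159°) = (-2.8007, 1.0751)
θ=159°: |BD| = 7.8745
θ=159°: circle(B,9.00) ∩ circle(D,6.00): a=6.7946, h=5.9020
θ=159°:   candidates: C₊=(4.7360,5.9942) cross=46.475; C₋=(3.1244,-5.6993) cross=-46.475
θ=159°:   branch - wants cross < 0 → take C=(3.1244,-5.6993) (cross=-46.475)
θ=159°: ex = (C−B)/|BC| = (0.6583,-0.7527); ey = (0.7527,0.6583)
θ=159°: P = B + 1.65·ex + 2.72·ey = (0.3329,1.6238)
θ=211°: B = A + 3.00·(cos211°, sin211°) = (-2.5715, -1.5451)
θ=211°: |BD| = 7.7275
θ=211°: circle(B,9.00) ∩ circle(D,6.00): a=6.7754, h=5.9240
θ=211°:   candidates: C₊=(2.8826,5.6140) cross=45.778; C₋=(5.2516,-5.9947) cross=-45.778
θ=211°:   branch - wants cross < 0 → take C=(5.2516,-5.9947) (cross=-45.778)
θ=211°: ex = (C−B)/|BC| = (0.8692,-0.4944); ey = (0.4944,0.8692)
θ=211°: P = B + 1.65·ex + 2.72·ey = (0.2075,0.0034)
θ=234°: B = A + 3.00·(cos234°, sin234°) = (-1.7634, -2.4271)
θ=234°: |BD| = 7.1856
θ=234°: circle(B,9.00) ∩ circle(D,6.00): a=6.7241, h=5.9822
θ=234°:   candidates: C₊=(2.5450,5.4747) cross=42.986; C₋=(6.5861,-5.7866) cross=-42.986
θ=234°:   branch - wants cross < 0 → take C=(6.5861,-5.7866) (cross=-42.986)
θ=234°: ex = (C−B)/|BC| = (0.9277,-0.3733); ey = (0.3733,0.9277)
θ=234°: P = B + 1.65·ex + 2.72·ey = (0.7827,-0.5196)

θ=126°: 1.41 2.28
θ=159°: 0.33 1.62
θ=211°: 0.21 0.00
θ=234°: 0.78 -0.52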